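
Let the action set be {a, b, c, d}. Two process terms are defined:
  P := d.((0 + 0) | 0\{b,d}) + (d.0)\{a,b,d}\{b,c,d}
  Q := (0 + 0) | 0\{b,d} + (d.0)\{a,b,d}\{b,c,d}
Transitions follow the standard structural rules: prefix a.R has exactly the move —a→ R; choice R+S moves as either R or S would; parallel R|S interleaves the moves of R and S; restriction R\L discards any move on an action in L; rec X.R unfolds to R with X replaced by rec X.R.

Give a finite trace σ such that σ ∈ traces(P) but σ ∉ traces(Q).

LTS(P): 2 reachable states
  u0 = d.((0 + 0) | 0\{b,d}) + (d.0)\{a,b,d}\{b,c,d} :: -d-> u1
  u1 = (0 + 0) | 0\{b,d} :: (no moves)
LTS(Q): 1 reachable states
  v0 = (0 + 0) | 0\{b,d} + (d.0)\{a,b,d}\{b,c,d} :: (no moves)
Trace ⟨d⟩ through P, begin at {u0}:
  [1] d ⇒ {u1}
  ✓ P
Trace ⟨d⟩ through Q, begin at {v0}:
  [1] d ⇒ ∅  — Q cannot continue

d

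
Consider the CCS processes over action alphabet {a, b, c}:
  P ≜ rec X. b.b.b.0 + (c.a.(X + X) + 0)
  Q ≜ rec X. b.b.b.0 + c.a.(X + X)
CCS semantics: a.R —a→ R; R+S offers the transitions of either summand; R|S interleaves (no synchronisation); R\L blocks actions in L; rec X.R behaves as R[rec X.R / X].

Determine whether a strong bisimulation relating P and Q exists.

Reachable graph of P (6 states):
  u0 = rec X. b.b.b.0 + (c.a.(X + X) + 0) → ··b··> u1, ··c··> u2
  u1 = b.b.0 → ··b··> u3
  u2 = a.((rec X. b.b.b.0 + (c.a.(X + X) + 0)) + (rec X. b.b.b.0 + (c.a.(X + X) + 0))) → ··a··> u4
  u3 = b.0 → ··b··> u5
  u4 = (rec X. b.b.b.0 + (c.a.(X + X) + 0)) + (rec X. b.b.b.0 + (c.a.(X + X) + 0)) → ··b··> u1, ··c··> u2
  u5 = 0 → deadlocked
Reachable graph of Q (6 states):
  v0 = rec X. b.b.b.0 + c.a.(X + X) → ··b··> v1, ··c··> v2
  v1 = b.b.0 → ··b··> v3
  v2 = a.((rec X. b.b.b.0 + c.a.(X + X)) + (rec X. b.b.b.0 + c.a.(X + X))) → ··a··> v4
  v3 = b.0 → ··b··> v5
  v4 = (rec X. b.b.b.0 + c.a.(X + X)) + (rec X. b.b.b.0 + c.a.(X + X)) → ··b··> v1, ··c··> v2
  v5 = 0 → deadlocked
Partition-refinement fixed point:
  B0 = {u0, u4, v0, v4}
  B1 = {u1, v1}
  B2 = {u3, v3}
  B3 = {u5, v5}
  B4 = {u2, v2}
u0 ∈ B0, v0 ∈ B0 → same block

bisimilar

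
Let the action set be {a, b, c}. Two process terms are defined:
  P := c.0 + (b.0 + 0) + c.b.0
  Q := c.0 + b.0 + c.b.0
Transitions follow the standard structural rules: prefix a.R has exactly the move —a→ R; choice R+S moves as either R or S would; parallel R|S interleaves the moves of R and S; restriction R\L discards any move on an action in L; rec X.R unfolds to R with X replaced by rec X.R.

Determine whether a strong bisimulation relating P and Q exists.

YES

P's transition system — 3 states:
  p0 = c.0 + (b.0 + 0) + c.b.0 → =b=> p1, =c=> p1, =c=> p2
  p1 = 0 → ·
  p2 = b.0 → =b=> p1
Q's transition system — 3 states:
  q0 = c.0 + b.0 + c.b.0 → =b=> q1, =c=> q1, =c=> q2
  q1 = 0 → ·
  q2 = b.0 → =b=> q1
Bisimilarity quotient blocks:
  B0 = {p0, q0}
  B1 = {p2, q2}
  B2 = {p1, q1}
p0 ∈ B0, q0 ∈ B0 → same block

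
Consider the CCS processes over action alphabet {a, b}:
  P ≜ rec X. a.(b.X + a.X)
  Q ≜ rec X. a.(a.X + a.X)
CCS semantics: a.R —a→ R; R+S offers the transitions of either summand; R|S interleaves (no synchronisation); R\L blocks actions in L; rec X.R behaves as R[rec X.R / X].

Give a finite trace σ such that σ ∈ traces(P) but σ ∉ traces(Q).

ab

LTS(P): 2 reachable states
  p0 = rec X. a.(b.X + a.X) :: ··a··> p1
  p1 = b.(rec X. a.(b.X + a.X)) + a.(rec X. a.(b.X + a.X)) :: ··a··> p0, ··b··> p0
LTS(Q): 2 reachable states
  q0 = rec X. a.(a.X + a.X) :: ··a··> q1
  q1 = a.(rec X. a.(a.X + a.X)) + a.(rec X. a.(a.X + a.X)) :: ··a··> q0
Executing ab from P (initial set {p0}):
  step 1 (a): {p1}
  step 2 (b): {p0}
  — P admits the full trace.
Executing ab from Q (initial set {q0}):
  step 1 (a): {q1}
  step 2 (b): ∅  — Q cannot continue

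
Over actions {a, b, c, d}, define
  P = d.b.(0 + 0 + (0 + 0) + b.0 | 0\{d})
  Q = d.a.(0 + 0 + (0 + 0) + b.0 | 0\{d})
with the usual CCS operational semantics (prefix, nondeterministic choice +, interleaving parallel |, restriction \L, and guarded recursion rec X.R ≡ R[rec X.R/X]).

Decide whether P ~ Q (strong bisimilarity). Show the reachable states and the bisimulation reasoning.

P ≁ Q

LTS(P): 4 reachable states
  m0 = d.b.(0 + 0 + (0 + 0) + b.0 | 0\{d}) has moves -d-> m1
  m1 = b.(0 + 0 + (0 + 0) + b.0 | 0\{d}) has moves -b-> m2
  m2 = 0 + 0 + (0 + 0) + b.0 | 0\{d} has moves -b-> m3
  m3 = 0 | 0\{d} has moves stopped
LTS(Q): 4 reachable states
  n0 = d.a.(0 + 0 + (0 + 0) + b.0 | 0\{d}) has moves -d-> n1
  n1 = a.(0 + 0 + (0 + 0) + b.0 | 0\{d}) has moves -a-> n2
  n2 = 0 + 0 + (0 + 0) + b.0 | 0\{d} has moves -b-> n3
  n3 = 0 | 0\{d} has moves stopped
Partition-refinement fixed point:
  B0 = {m0}
  B1 = {m1}
  B2 = {m2, n2}
  B3 = {m3, n3}
  B4 = {n0}
  B5 = {n1}
m0 ∈ B0, n0 ∈ B4 → different blocks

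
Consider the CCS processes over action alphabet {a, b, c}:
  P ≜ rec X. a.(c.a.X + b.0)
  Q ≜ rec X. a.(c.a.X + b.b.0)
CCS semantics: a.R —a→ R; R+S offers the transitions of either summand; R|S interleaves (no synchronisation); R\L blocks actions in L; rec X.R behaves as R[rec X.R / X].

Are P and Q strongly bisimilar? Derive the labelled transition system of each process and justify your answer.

LTS(P): 4 reachable states
  u0 = rec X. a.(c.a.X + b.0) ⊢ --a--▸ u1
  u1 = c.a.(rec X. a.(c.a.X + b.0)) + b.0 ⊢ --b--▸ u2, --c--▸ u3
  u2 = 0 ⊢ (no moves)
  u3 = a.(rec X. a.(c.a.X + b.0)) ⊢ --a--▸ u0
LTS(Q): 5 reachable states
  v0 = rec X. a.(c.a.X + b.b.0) ⊢ --a--▸ v1
  v1 = c.a.(rec X. a.(c.a.X + b.b.0)) + b.b.0 ⊢ --b--▸ v2, --c--▸ v3
  v2 = b.0 ⊢ --b--▸ v4
  v3 = a.(rec X. a.(c.a.X + b.b.0)) ⊢ --a--▸ v0
  v4 = 0 ⊢ (no moves)
Coarsest stable partition (strong bisimilarity classes):
  B0 = {u0}
  B1 = {u1}
  B2 = {u3}
  B3 = {u2, v4}
  B4 = {v0}
  B5 = {v1}
  B6 = {v2}
  B7 = {v3}
u0 ∈ B0, v0 ∈ B4 → different blocks

NO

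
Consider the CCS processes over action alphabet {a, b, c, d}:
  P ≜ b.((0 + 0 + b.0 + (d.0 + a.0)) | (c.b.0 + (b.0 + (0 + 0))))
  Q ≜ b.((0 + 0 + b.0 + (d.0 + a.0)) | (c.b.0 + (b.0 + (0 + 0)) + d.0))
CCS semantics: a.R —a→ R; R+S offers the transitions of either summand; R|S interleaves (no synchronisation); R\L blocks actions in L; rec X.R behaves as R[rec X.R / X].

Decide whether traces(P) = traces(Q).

trace-distinct — witness ⟨bad⟩

Reachable graph of P (7 states):
  p0 = b.((0 + 0 + b.0 + (d.0 + a.0)) | (c.b.0 + (b.0 + (0 + 0)))) | —b→ p1
  p1 = (0 + 0 + b.0 + (d.0 + a.0)) | (c.b.0 + (b.0 + (0 + 0))) | —a→ p2, —b→ p2, —b→ p3, —c→ p4, —d→ p2
  p2 = 0 | (c.b.0 + (b.0 + (0 + 0))) | —b→ p5, —c→ p6
  p3 = (0 + 0 + b.0 + (d.0 + a.0)) | 0 | —a→ p5, —b→ p5, —d→ p5
  p4 = (0 + 0 + b.0 + (d.0 + a.0)) | b.0 | —a→ p6, —b→ p3, —b→ p6, —d→ p6
  p5 = 0 | 0 | stopped
  p6 = 0 | b.0 | —b→ p5
Reachable graph of Q (7 states):
  q0 = b.((0 + 0 + b.0 + (d.0 + a.0)) | (c.b.0 + (b.0 + (0 + 0)) + d.0)) | —b→ q1
  q1 = (0 + 0 + b.0 + (d.0 + a.0)) | (c.b.0 + (b.0 + (0 + 0)) + d.0) | —a→ q2, —b→ q2, —b→ q3, —c→ q4, —d→ q2, —d→ q3
  q2 = 0 | (c.b.0 + (b.0 + (0 + 0)) + d.0) | —b→ q5, —c→ q6, —d→ q5
  q3 = (0 + 0 + b.0 + (d.0 + a.0)) | 0 | —a→ q5, —b→ q5, —d→ q5
  q4 = (0 + 0 + b.0 + (d.0 + a.0)) | b.0 | —a→ q6, —b→ q3, —b→ q6, —d→ q6
  q5 = 0 | 0 | stopped
  q6 = 0 | b.0 | —b→ q5
Run σ = ⟨bad⟩ on Q: start {q0}
  after b @ step 1: {q1}
  after a @ step 2: {q2}
  after d @ step 3: {q5}
  Q completes σ.
Run σ = ⟨bad⟩ on P: start {p0}
  after b @ step 1: {p1}
  after a @ step 2: {p2}
  after d @ step 3: ∅ (P stuck)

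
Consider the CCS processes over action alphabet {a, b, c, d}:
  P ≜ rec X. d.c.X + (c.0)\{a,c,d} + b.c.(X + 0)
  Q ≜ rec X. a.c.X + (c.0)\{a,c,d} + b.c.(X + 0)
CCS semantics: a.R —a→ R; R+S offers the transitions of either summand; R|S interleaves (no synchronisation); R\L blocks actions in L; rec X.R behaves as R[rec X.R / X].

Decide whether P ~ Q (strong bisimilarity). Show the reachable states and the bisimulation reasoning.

NO

P's transition system — 4 states:
  m0 = rec X. d.c.X + (c.0)\{a,c,d} + b.c.(X + 0) | =b=> m1, =d=> m2
  m1 = c.((rec X. d.c.X + (c.0)\{a,c,d} + b.c.(X + 0)) + 0) | =c=> m3
  m2 = c.(rec X. d.c.X + (c.0)\{a,c,d} + b.c.(X + 0)) | =c=> m0
  m3 = (rec X. d.c.X + (c.0)\{a,c,d} + b.c.(X + 0)) + 0 | =b=> m1, =d=> m2
Q's transition system — 4 states:
  n0 = rec X. a.c.X + (c.0)\{a,c,d} + b.c.(X + 0) | =a=> n1, =b=> n2
  n1 = c.(rec X. a.c.X + (c.0)\{a,c,d} + b.c.(X + 0)) | =c=> n0
  n2 = c.((rec X. a.c.X + (c.0)\{a,c,d} + b.c.(X + 0)) + 0) | =c=> n3
  n3 = (rec X. a.c.X + (c.0)\{a,c,d} + b.c.(X + 0)) + 0 | =a=> n1, =b=> n2
Partition-refinement fixed point:
  B0 = {m0, m3}
  B1 = {m1, m2}
  B2 = {n0, n3}
  B3 = {n1, n2}
m0 ∈ B0, n0 ∈ B2 → different blocks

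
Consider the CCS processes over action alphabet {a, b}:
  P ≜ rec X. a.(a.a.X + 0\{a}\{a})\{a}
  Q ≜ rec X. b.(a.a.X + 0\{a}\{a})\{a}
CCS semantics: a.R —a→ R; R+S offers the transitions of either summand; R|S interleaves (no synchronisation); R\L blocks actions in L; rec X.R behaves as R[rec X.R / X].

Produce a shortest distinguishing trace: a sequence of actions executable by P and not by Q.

P's transition system — 2 states:
  p0 = rec X. a.(a.a.X + 0\{a}\{a})\{a} | -a-> p1
  p1 = (a.a.(rec X. a.(a.a.X + 0\{a}\{a})\{a}) + 0\{a}\{a})\{a} | (no moves)
Q's transition system — 2 states:
  q0 = rec X. b.(a.a.X + 0\{a}\{a})\{a} | -b-> q1
  q1 = (a.a.(rec X. b.(a.a.X + 0\{a}\{a})\{a}) + 0\{a}\{a})\{a} | (no moves)
Run σ = ⟨a⟩ on P: start {p0}
  [1] a ⇒ {p1}
  ✓ P
Run σ = ⟨a⟩ on Q: start {q0}
  [1] a ⇒ ∅  — Q cannot continue

a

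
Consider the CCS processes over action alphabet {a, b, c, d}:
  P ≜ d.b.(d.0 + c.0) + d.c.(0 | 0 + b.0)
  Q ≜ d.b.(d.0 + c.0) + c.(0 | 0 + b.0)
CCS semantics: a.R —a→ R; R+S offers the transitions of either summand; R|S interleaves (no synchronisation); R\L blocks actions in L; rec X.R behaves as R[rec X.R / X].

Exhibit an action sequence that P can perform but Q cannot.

Reachable graph of P (6 states):
  u0 = d.b.(d.0 + c.0) + d.c.(0 | 0 + b.0) has moves --d--▸ u1, --d--▸ u2
  u1 = b.(d.0 + c.0) has moves --b--▸ u3
  u2 = c.(0 | 0 + b.0) has moves --c--▸ u4
  u3 = d.0 + c.0 has moves --c--▸ u5, --d--▸ u5
  u4 = 0 | 0 + b.0 has moves --b--▸ u5
  u5 = 0 has moves ∅
Reachable graph of Q (5 states):
  v0 = d.b.(d.0 + c.0) + c.(0 | 0 + b.0) has moves --c--▸ v1, --d--▸ v2
  v1 = 0 | 0 + b.0 has moves --b--▸ v3
  v2 = b.(d.0 + c.0) has moves --b--▸ v4
  v3 = 0 has moves ∅
  v4 = d.0 + c.0 has moves --c--▸ v3, --d--▸ v3
Run σ = ⟨dc⟩ on P: start {u0}
  [1] d ⇒ {u1, u2}
  [2] c ⇒ {u4}
  ✓ P
Run σ = ⟨dc⟩ on Q: start {v0}
  [1] d ⇒ {v2}
  [2] c ⇒ no successor for Q

dc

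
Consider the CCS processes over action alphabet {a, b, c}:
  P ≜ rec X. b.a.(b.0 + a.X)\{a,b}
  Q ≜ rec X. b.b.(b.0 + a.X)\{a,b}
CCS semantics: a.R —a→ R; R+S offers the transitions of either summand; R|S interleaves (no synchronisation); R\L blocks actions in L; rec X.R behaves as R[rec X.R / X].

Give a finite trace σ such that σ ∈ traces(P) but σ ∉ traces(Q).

ba

P's transition system — 3 states:
  s0 = rec X. b.a.(b.0 + a.X)\{a,b} :: =b=> s1
  s1 = a.(b.0 + a.(rec X. b.a.(b.0 + a.X)\{a,b}))\{a,b} :: =a=> s2
  s2 = (b.0 + a.(rec X. b.a.(b.0 + a.X)\{a,b}))\{a,b} :: ∅
Q's transition system — 3 states:
  t0 = rec X. b.b.(b.0 + a.X)\{a,b} :: =b=> t1
  t1 = b.(b.0 + a.(rec X. b.b.(b.0 + a.X)\{a,b}))\{a,b} :: =b=> t2
  t2 = (b.0 + a.(rec X. b.b.(b.0 + a.X)\{a,b}))\{a,b} :: ∅
Run σ = ⟨ba⟩ on P: start {s0}
  step 1 (b): {s1}
  step 2 (a): {s2}
  — P admits the full trace.
Run σ = ⟨ba⟩ on Q: start {t0}
  step 1 (b): {t1}
  step 2 (a): no successor for Q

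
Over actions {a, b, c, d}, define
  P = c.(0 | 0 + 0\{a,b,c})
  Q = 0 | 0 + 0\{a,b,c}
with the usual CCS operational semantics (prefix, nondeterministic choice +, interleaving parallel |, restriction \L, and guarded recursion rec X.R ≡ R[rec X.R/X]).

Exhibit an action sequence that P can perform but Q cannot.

c

Reachable graph of P (2 states):
  s0 = c.(0 | 0 + 0\{a,b,c}) has moves ··c··> s1
  s1 = 0 | 0 + 0\{a,b,c} has moves stopped
Reachable graph of Q (1 states):
  t0 = 0 | 0 + 0\{a,b,c} has moves stopped
Run σ = ⟨c⟩ on P: start {s0}
  [1] c ⇒ {s1}
  ✓ P
Run σ = ⟨c⟩ on Q: start {t0}
  [1] c ⇒ no successor for Q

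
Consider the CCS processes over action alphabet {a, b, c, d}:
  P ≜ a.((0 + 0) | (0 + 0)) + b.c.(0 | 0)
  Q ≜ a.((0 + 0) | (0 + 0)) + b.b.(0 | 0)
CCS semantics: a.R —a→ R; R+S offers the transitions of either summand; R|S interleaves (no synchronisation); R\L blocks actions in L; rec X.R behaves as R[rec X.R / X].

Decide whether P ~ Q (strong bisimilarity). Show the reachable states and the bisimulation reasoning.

not bisimilar

P's transition system — 4 states:
  s0 = a.((0 + 0) | (0 + 0)) + b.c.(0 | 0) :: —a→ s1, —b→ s2
  s1 = (0 + 0) | (0 + 0) :: ∅
  s2 = c.(0 | 0) :: —c→ s3
  s3 = 0 | 0 :: ∅
Q's transition system — 4 states:
  t0 = a.((0 + 0) | (0 + 0)) + b.b.(0 | 0) :: —a→ t1, —b→ t2
  t1 = (0 + 0) | (0 + 0) :: ∅
  t2 = b.(0 | 0) :: —b→ t3
  t3 = 0 | 0 :: ∅
Coarsest stable partition (strong bisimilarity classes):
  B0 = {s0}
  B1 = {s1, s3, t1, t3}
  B2 = {s2}
  B3 = {t0}
  B4 = {t2}
s0 ∈ B0, t0 ∈ B3 → different blocks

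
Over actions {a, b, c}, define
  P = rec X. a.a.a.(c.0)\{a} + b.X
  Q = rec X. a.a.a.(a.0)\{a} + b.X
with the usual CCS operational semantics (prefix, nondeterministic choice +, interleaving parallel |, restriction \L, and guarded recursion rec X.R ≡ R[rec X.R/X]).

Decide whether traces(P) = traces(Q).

traces(P) ≠ traces(Q) — witness ⟨aaac⟩

P's transition system — 5 states:
  p0 = rec X. a.a.a.(c.0)\{a} + b.X :: ··a··> p1, ··b··> p0
  p1 = a.a.(c.0)\{a} :: ··a··> p2
  p2 = a.(c.0)\{a} :: ··a··> p3
  p3 = (c.0)\{a} :: ··c··> p4
  p4 = 0\{a} :: stopped
Q's transition system — 4 states:
  q0 = rec X. a.a.a.(a.0)\{a} + b.X :: ··a··> q1, ··b··> q0
  q1 = a.a.(a.0)\{a} :: ··a··> q2
  q2 = a.(a.0)\{a} :: ··a··> q3
  q3 = (a.0)\{a} :: stopped
Run σ = ⟨aaac⟩ on P: start {p0}
  after a @ step 1: {p1}
  after a @ step 2: {p2}
  after a @ step 3: {p3}
  after c @ step 4: {p4}
  P completes σ.
Run σ = ⟨aaac⟩ on Q: start {q0}
  after a @ step 1: {q1}
  after a @ step 2: {q2}
  after a @ step 3: {q3}
  after c @ step 4: ∅ (Q stuck)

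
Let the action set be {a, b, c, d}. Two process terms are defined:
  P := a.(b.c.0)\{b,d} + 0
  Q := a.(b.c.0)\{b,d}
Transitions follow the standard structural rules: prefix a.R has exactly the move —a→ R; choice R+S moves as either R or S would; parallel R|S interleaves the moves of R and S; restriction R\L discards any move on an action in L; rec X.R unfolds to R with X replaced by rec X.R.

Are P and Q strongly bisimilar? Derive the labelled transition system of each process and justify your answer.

P's transition system — 2 states:
  m0 = a.(b.c.0)\{b,d} + 0 has moves ··a··> m1
  m1 = (b.c.0)\{b,d} has moves ·
Q's transition system — 2 states:
  n0 = a.(b.c.0)\{b,d} has moves ··a··> n1
  n1 = (b.c.0)\{b,d} has moves ·
Partition-refinement fixed point:
  B0 = {m0, n0}
  B1 = {m1, n1}
m0 ∈ B0, n0 ∈ B0 → same block

P ~ Q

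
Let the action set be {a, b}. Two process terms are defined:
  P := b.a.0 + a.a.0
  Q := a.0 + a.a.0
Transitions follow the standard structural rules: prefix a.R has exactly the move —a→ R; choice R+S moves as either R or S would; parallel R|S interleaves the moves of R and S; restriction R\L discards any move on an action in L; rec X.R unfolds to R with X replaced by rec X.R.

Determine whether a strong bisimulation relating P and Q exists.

NO

P's transition system — 3 states:
  u0 = b.a.0 + a.a.0 :: ··a··> u1, ··b··> u1
  u1 = a.0 :: ··a··> u2
  u2 = 0 :: stopped
Q's transition system — 3 states:
  v0 = a.0 + a.a.0 :: ··a··> v1, ··a··> v2
  v1 = 0 :: stopped
  v2 = a.0 :: ··a··> v1
Coarsest stable partition (strong bisimilarity classes):
  B0 = {u0}
  B1 = {u1, v2}
  B2 = {u2, v1}
  B3 = {v0}
u0 ∈ B0, v0 ∈ B3 → different blocks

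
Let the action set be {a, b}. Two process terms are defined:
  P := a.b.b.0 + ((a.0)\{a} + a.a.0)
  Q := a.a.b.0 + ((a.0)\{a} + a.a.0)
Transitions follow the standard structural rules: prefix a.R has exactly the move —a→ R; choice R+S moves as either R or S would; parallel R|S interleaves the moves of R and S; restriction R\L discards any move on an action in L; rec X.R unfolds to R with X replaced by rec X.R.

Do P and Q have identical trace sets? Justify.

trace-distinct — witness ⟨ab⟩

LTS(P): 5 reachable states
  m0 = a.b.b.0 + ((a.0)\{a} + a.a.0) :: --a--▸ m1, --a--▸ m2
  m1 = a.0 :: --a--▸ m3
  m2 = b.b.0 :: --b--▸ m4
  m3 = 0 :: stopped
  m4 = b.0 :: --b--▸ m3
LTS(Q): 5 reachable states
  n0 = a.a.b.0 + ((a.0)\{a} + a.a.0) :: --a--▸ n1, --a--▸ n2
  n1 = a.0 :: --a--▸ n3
  n2 = a.b.0 :: --a--▸ n4
  n3 = 0 :: stopped
  n4 = b.0 :: --b--▸ n3
Trace ⟨ab⟩ through P, begin at {m0}:
  [1] a ⇒ {m1, m2}
  [2] b ⇒ {m4}
  ✓ P
Trace ⟨ab⟩ through Q, begin at {n0}:
  [1] a ⇒ {n1, n2}
  [2] b ⇒ no successor for Q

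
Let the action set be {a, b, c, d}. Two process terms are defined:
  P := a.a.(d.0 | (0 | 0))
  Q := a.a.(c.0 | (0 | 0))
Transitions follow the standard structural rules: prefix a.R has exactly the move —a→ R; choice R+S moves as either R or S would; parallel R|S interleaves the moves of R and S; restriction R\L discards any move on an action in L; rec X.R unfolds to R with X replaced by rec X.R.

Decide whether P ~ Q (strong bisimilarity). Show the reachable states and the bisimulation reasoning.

P ≁ Q

P's transition system — 4 states:
  u0 = a.a.(d.0 | (0 | 0)) has moves ··a··> u1
  u1 = a.(d.0 | (0 | 0)) has moves ··a··> u2
  u2 = d.0 | (0 | 0) has moves ··d··> u3
  u3 = 0 | (0 | 0) has moves (no moves)
Q's transition system — 4 states:
  v0 = a.a.(c.0 | (0 | 0)) has moves ··a··> v1
  v1 = a.(c.0 | (0 | 0)) has moves ··a··> v2
  v2 = c.0 | (0 | 0) has moves ··c··> v3
  v3 = 0 | (0 | 0) has moves (no moves)
Coarsest stable partition (strong bisimilarity classes):
  B0 = {u0}
  B1 = {u1}
  B2 = {u2}
  B3 = {u3, v3}
  B4 = {v0}
  B5 = {v1}
  B6 = {v2}
u0 ∈ B0, v0 ∈ B4 → different blocks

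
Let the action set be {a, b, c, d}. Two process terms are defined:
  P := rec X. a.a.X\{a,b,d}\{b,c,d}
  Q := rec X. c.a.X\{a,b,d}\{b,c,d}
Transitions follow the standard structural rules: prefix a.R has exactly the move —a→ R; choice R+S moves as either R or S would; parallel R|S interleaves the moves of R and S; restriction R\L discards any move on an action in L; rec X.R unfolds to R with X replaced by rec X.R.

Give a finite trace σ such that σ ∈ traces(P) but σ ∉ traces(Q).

Reachable graph of P (3 states):
  p0 = rec X. a.a.X\{a,b,d}\{b,c,d} has moves —a→ p1
  p1 = a.(rec X. a.a.X\{a,b,d}\{b,c,d})\{a,b,d}\{b,c,d} has moves —a→ p2
  p2 = (rec X. a.a.X\{a,b,d}\{b,c,d})\{a,b,d}\{b,c,d} has moves ·
Reachable graph of Q (3 states):
  q0 = rec X. c.a.X\{a,b,d}\{b,c,d} has moves —c→ q1
  q1 = a.(rec X. c.a.X\{a,b,d}\{b,c,d})\{a,b,d}\{b,c,d} has moves —a→ q2
  q2 = (rec X. c.a.X\{a,b,d}\{b,c,d})\{a,b,d}\{b,c,d} has moves ·
Run σ = ⟨a⟩ on P: start {p0}
  [1] a ⇒ {p1}
  P completes σ.
Run σ = ⟨a⟩ on Q: start {q0}
  [1] a ⇒ no successor for Q

a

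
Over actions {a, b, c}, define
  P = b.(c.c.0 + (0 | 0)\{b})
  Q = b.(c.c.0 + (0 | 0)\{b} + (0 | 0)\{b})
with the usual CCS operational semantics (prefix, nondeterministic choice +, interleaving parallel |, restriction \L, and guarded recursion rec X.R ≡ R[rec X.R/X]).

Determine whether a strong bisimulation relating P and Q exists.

LTS(P): 4 reachable states
  s0 = b.(c.c.0 + (0 | 0)\{b}) :: -b-> s1
  s1 = c.c.0 + (0 | 0)\{b} :: -c-> s2
  s2 = c.0 :: -c-> s3
  s3 = 0 :: ·
LTS(Q): 4 reachable states
  t0 = b.(c.c.0 + (0 | 0)\{b} + (0 | 0)\{b}) :: -b-> t1
  t1 = c.c.0 + (0 | 0)\{b} + (0 | 0)\{b} :: -c-> t2
  t2 = c.0 :: -c-> t3
  t3 = 0 :: ·
Coarsest stable partition (strong bisimilarity classes):
  B0 = {s0, t0}
  B1 = {s1, t1}
  B2 = {s2, t2}
  B3 = {s3, t3}
s0 ∈ B0, t0 ∈ B0 → same block

P ~ Q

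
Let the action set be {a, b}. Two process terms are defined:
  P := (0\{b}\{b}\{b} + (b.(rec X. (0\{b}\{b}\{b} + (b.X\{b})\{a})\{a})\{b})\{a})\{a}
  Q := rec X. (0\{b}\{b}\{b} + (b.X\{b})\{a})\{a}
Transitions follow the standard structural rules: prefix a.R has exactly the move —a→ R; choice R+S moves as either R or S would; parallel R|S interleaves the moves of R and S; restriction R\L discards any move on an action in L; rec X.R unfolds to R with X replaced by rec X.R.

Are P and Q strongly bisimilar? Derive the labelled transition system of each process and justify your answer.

LTS(P): 2 reachable states
  s0 = (0\{b}\{b}\{b} + (b.(rec X. (0\{b}\{b}\{b} + (b.X\{b})\{a})\{a})\{b})\{a})\{a} → =b=> s1
  s1 = (rec X. (0\{b}\{b}\{b} + (b.X\{b})\{a})\{a})\{b}\{a}\{a} → ∅
LTS(Q): 2 reachable states
  t0 = rec X. (0\{b}\{b}\{b} + (b.X\{b})\{a})\{a} → =b=> t1
  t1 = (rec X. (0\{b}\{b}\{b} + (b.X\{b})\{a})\{a})\{b}\{a}\{a} → ∅
Partition-refinement fixed point:
  B0 = {s0, t0}
  B1 = {s1, t1}
s0 ∈ B0, t0 ∈ B0 → same block

YES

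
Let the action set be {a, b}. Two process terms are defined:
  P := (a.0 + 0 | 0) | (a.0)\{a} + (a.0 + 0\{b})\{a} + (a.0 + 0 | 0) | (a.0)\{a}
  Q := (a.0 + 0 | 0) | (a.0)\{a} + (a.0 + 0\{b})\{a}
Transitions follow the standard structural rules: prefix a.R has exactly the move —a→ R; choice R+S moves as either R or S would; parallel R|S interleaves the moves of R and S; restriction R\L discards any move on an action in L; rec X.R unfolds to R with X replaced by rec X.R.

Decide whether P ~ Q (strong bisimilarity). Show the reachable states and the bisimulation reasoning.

YES

Reachable graph of P (2 states):
  s0 = (a.0 + 0 | 0) | (a.0)\{a} + (a.0 + 0\{b})\{a} + (a.0 + 0 | 0) | (a.0)\{a} has moves =a=> s1
  s1 = 0 | (a.0)\{a} has moves stopped
Reachable graph of Q (2 states):
  t0 = (a.0 + 0 | 0) | (a.0)\{a} + (a.0 + 0\{b})\{a} has moves =a=> t1
  t1 = 0 | (a.0)\{a} has moves stopped
Partition-refinement fixed point:
  B0 = {s0, t0}
  B1 = {s1, t1}
s0 ∈ B0, t0 ∈ B0 → same block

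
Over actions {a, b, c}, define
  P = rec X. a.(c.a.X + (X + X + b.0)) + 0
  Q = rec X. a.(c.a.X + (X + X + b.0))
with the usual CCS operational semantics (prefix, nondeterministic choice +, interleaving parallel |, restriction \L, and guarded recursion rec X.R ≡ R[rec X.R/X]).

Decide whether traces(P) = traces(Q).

trace-equivalent

P's transition system — 4 states:
  p0 = rec X. a.(c.a.X + (X + X + b.0)) + 0 | --a--▸ p1
  p1 = c.a.(rec X. a.(c.a.X + (X + X + b.0)) + 0) + ((rec X. a.(c.a.X + (X + X + b.0)) + 0) + (rec X. a.(c.a.X + (X + X + b.0)) + 0) + b.0) | --a--▸ p1, --b--▸ p2, --c--▸ p3
  p2 = 0 | stopped
  p3 = a.(rec X. a.(c.a.X + (X + X + b.0)) + 0) | --a--▸ p0
Q's transition system — 4 states:
  q0 = rec X. a.(c.a.X + (X + X + b.0)) | --a--▸ q1
  q1 = c.a.(rec X. a.(c.a.X + (X + X + b.0))) + ((rec X. a.(c.a.X + (X + X + b.0))) + (rec X. a.(c.a.X + (X + X + b.0))) + b.0) | --a--▸ q1, --b--▸ q2, --c--▸ q3
  q2 = 0 | stopped
  q3 = a.(rec X. a.(c.a.X + (X + X + b.0))) | --a--▸ q0
Bisimilarity quotient blocks:
  B0 = {p0, q0}
  B1 = {p1, q1}
  B2 = {p3, q3}
  B3 = {p2, q2}
p0 ∈ B0, q0 ∈ B0 → same block
Bisimilar ⇒ trace-equivalent.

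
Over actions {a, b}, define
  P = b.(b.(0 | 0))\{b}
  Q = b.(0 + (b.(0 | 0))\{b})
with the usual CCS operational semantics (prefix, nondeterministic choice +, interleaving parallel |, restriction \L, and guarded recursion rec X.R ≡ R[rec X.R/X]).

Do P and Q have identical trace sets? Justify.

trace-equivalent

Reachable graph of P (2 states):
  s0 = b.(b.(0 | 0))\{b} ⊢ —b→ s1
  s1 = (b.(0 | 0))\{b} ⊢ (no moves)
Reachable graph of Q (2 states):
  t0 = b.(0 + (b.(0 | 0))\{b}) ⊢ —b→ t1
  t1 = 0 + (b.(0 | 0))\{b} ⊢ (no moves)
Partition-refinement fixed point:
  B0 = {s0, t0}
  B1 = {s1, t1}
s0 ∈ B0, t0 ∈ B0 → same block
Bisimilar ⇒ trace-equivalent.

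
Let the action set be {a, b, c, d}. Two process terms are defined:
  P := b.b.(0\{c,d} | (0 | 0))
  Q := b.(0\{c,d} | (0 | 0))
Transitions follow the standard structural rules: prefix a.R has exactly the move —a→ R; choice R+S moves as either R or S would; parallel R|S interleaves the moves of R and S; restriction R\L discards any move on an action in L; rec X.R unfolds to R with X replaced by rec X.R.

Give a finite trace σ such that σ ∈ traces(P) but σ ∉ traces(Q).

P's transition system — 3 states:
  s0 = b.b.(0\{c,d} | (0 | 0)) | =b=> s1
  s1 = b.(0\{c,d} | (0 | 0)) | =b=> s2
  s2 = 0\{c,d} | (0 | 0) | ·
Q's transition system — 2 states:
  t0 = b.(0\{c,d} | (0 | 0)) | =b=> t1
  t1 = 0\{c,d} | (0 | 0) | ·
Run σ = ⟨bb⟩ on P: start {s0}
  [1] b ⇒ {s1}
  [2] b ⇒ {s2}
  ✓ P
Run σ = ⟨bb⟩ on Q: start {t0}
  [1] b ⇒ {t1}
  [2] b ⇒ no successor for Q

bb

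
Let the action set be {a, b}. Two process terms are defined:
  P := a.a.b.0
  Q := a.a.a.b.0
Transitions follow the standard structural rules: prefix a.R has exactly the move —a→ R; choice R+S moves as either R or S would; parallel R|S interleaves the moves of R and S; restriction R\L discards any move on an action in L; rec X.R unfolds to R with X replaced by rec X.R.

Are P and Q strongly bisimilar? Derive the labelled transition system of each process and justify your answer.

P's transition system — 4 states:
  m0 = a.a.b.0 → ··a··> m1
  m1 = a.b.0 → ··a··> m2
  m2 = b.0 → ··b··> m3
  m3 = 0 → deadlocked
Q's transition system — 5 states:
  n0 = a.a.a.b.0 → ··a··> n1
  n1 = a.a.b.0 → ··a··> n2
  n2 = a.b.0 → ··a··> n3
  n3 = b.0 → ··b··> n4
  n4 = 0 → deadlocked
Bisimilarity quotient blocks:
  B0 = {m0, n1}
  B1 = {m1, n2}
  B2 = {m2, n3}
  B3 = {m3, n4}
  B4 = {n0}
m0 ∈ B0, n0 ∈ B4 → different blocks

NO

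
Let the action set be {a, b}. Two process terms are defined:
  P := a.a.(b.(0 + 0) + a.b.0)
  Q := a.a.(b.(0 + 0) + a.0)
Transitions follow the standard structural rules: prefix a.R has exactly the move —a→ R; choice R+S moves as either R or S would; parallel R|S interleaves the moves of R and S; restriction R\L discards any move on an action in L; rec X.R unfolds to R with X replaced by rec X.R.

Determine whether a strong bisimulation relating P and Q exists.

Reachable graph of P (6 states):
  s0 = a.a.(b.(0 + 0) + a.b.0) | =a=> s1
  s1 = a.(b.(0 + 0) + a.b.0) | =a=> s2
  s2 = b.(0 + 0) + a.b.0 | =a=> s3, =b=> s4
  s3 = b.0 | =b=> s5
  s4 = 0 + 0 | (no moves)
  s5 = 0 | (no moves)
Reachable graph of Q (5 states):
  t0 = a.a.(b.(0 + 0) + a.0) | =a=> t1
  t1 = a.(b.(0 + 0) + a.0) | =a=> t2
  t2 = b.(0 + 0) + a.0 | =a=> t3, =b=> t4
  t3 = 0 | (no moves)
  t4 = 0 + 0 | (no moves)
Coarsest stable partition (strong bisimilarity classes):
  B0 = {s0}
  B1 = {s1}
  B2 = {s2}
  B3 = {s3}
  B4 = {s4, s5, t3, t4}
  B5 = {t0}
  B6 = {t1}
  B7 = {t2}
s0 ∈ B0, t0 ∈ B5 → different blocks

P ≁ Q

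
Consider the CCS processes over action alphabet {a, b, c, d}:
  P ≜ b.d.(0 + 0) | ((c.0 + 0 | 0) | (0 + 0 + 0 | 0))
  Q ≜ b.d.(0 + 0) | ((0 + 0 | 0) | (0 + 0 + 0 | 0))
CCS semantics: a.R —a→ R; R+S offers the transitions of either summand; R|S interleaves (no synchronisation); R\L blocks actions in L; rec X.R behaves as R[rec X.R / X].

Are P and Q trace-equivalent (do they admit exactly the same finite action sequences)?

Reachable graph of P (6 states):
  s0 = b.d.(0 + 0) | ((c.0 + 0 | 0) | (0 + 0 + 0 | 0)) :: -b-> s1, -c-> s2
  s1 = d.(0 + 0) | ((c.0 + 0 | 0) | (0 + 0 + 0 | 0)) :: -c-> s3, -d-> s4
  s2 = b.d.(0 + 0) | (0 | (0 + 0 + 0 | 0)) :: -b-> s3
  s3 = d.(0 + 0) | (0 | (0 + 0 + 0 | 0)) :: -d-> s5
  s4 = (0 + 0) | ((c.0 + 0 | 0) | (0 + 0 + 0 | 0)) :: -c-> s5
  s5 = (0 + 0) | (0 | (0 + 0 + 0 | 0)) :: stopped
Reachable graph of Q (3 states):
  t0 = b.d.(0 + 0) | ((0 + 0 | 0) | (0 + 0 + 0 | 0)) :: -b-> t1
  t1 = d.(0 + 0) | ((0 + 0 | 0) | (0 + 0 + 0 | 0)) :: -d-> t2
  t2 = (0 + 0) | ((0 + 0 | 0) | (0 + 0 + 0 | 0)) :: stopped
Trace ⟨c⟩ through P, begin at {s0}:
  after c @ step 1: {s2}
  ✓ P
Trace ⟨c⟩ through Q, begin at {t0}:
  after c @ step 1: ∅  — Q cannot continue

traces(P) ≠ traces(Q) — witness ⟨c⟩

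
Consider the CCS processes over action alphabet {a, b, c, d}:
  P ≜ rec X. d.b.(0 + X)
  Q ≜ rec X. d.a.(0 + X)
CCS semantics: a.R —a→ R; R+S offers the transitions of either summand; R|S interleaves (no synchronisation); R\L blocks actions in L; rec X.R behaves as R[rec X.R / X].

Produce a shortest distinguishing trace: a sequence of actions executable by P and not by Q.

db

P's transition system — 3 states:
  s0 = rec X. d.b.(0 + X) :: —d→ s1
  s1 = b.(0 + (rec X. d.b.(0 + X))) :: —b→ s2
  s2 = 0 + (rec X. d.b.(0 + X)) :: —d→ s1
Q's transition system — 3 states:
  t0 = rec X. d.a.(0 + X) :: —d→ t1
  t1 = a.(0 + (rec X. d.a.(0 + X))) :: —a→ t2
  t2 = 0 + (rec X. d.a.(0 + X)) :: —d→ t1
Run σ = ⟨db⟩ on P: start {s0}
  step 1 (d): {s1}
  step 2 (b): {s2}
  ✓ P
Run σ = ⟨db⟩ on Q: start {t0}
  step 1 (d): {t1}
  step 2 (b): ∅ (Q stuck)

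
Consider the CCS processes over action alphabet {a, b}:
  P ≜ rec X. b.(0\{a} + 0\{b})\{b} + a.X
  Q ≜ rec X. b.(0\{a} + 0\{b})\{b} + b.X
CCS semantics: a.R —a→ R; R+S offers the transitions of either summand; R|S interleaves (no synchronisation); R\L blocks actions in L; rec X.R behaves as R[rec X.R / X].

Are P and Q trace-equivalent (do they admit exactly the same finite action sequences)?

P's transition system — 2 states:
  s0 = rec X. b.(0\{a} + 0\{b})\{b} + a.X → ··a··> s0, ··b··> s1
  s1 = (0\{a} + 0\{b})\{b} → (no moves)
Q's transition system — 2 states:
  t0 = rec X. b.(0\{a} + 0\{b})\{b} + b.X → ··b··> t0, ··b··> t1
  t1 = (0\{a} + 0\{b})\{b} → (no moves)
Run σ = ⟨a⟩ on P: start {s0}
  [1] a ⇒ {s0}
  — P admits the full trace.
Run σ = ⟨a⟩ on Q: start {t0}
  [1] a ⇒ ∅ (Q stuck)

NO — witness ⟨a⟩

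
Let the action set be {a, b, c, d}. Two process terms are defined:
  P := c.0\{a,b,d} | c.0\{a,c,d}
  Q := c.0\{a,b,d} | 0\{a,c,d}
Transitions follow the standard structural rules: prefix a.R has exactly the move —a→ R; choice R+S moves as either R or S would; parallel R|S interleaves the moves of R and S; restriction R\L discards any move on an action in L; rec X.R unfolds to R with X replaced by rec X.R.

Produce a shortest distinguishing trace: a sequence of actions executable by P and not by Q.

cc

P's transition system — 4 states:
  s0 = c.0\{a,b,d} | c.0\{a,c,d} :: -c-> s1, -c-> s2
  s1 = 0\{a,b,d} | c.0\{a,c,d} :: -c-> s3
  s2 = c.0\{a,b,d} | 0\{a,c,d} :: -c-> s3
  s3 = 0\{a,b,d} | 0\{a,c,d} :: ∅
Q's transition system — 2 states:
  t0 = c.0\{a,b,d} | 0\{a,c,d} :: -c-> t1
  t1 = 0\{a,b,d} | 0\{a,c,d} :: ∅
Executing cc from P (initial set {s0}):
  step 1 (c): {s1, s2}
  step 2 (c): {s3}
  — P admits the full trace.
Executing cc from Q (initial set {t0}):
  step 1 (c): {t1}
  step 2 (c): no successor for Q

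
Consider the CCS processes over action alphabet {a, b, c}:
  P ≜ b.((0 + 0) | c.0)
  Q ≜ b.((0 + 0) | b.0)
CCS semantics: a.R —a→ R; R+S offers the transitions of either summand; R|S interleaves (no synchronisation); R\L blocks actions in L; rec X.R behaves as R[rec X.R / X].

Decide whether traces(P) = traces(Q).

NO — witness ⟨bc⟩

Reachable graph of P (3 states):
  u0 = b.((0 + 0) | c.0) ⊢ -b-> u1
  u1 = (0 + 0) | c.0 ⊢ -c-> u2
  u2 = (0 + 0) | 0 ⊢ ·
Reachable graph of Q (3 states):
  v0 = b.((0 + 0) | b.0) ⊢ -b-> v1
  v1 = (0 + 0) | b.0 ⊢ -b-> v2
  v2 = (0 + 0) | 0 ⊢ ·
Run σ = ⟨bc⟩ on P: start {u0}
  after b @ step 1: {u1}
  after c @ step 2: {u2}
  — P admits the full trace.
Run σ = ⟨bc⟩ on Q: start {v0}
  after b @ step 1: {v1}
  after c @ step 2: ∅  — Q cannot continue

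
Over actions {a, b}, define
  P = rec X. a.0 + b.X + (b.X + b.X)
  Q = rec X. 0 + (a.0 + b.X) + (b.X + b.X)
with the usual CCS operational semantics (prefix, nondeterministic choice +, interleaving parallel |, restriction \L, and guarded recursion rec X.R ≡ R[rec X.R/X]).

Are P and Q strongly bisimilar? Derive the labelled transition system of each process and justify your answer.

Reachable graph of P (2 states):
  s0 = rec X. a.0 + b.X + (b.X + b.X) has moves ··a··> s1, ··b··> s0
  s1 = 0 has moves ∅
Reachable graph of Q (2 states):
  t0 = rec X. 0 + (a.0 + b.X) + (b.X + b.X) has moves ··a··> t1, ··b··> t0
  t1 = 0 has moves ∅
Bisimilarity quotient blocks:
  B0 = {s0, t0}
  B1 = {s1, t1}
s0 ∈ B0, t0 ∈ B0 → same block

P ~ Q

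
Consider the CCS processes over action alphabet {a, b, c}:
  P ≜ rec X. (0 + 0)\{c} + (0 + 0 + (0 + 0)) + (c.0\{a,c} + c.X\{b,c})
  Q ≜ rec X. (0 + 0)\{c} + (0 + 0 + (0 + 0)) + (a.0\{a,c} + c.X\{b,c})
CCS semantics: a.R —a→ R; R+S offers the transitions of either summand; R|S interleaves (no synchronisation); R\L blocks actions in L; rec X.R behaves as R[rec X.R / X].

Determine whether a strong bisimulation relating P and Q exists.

P ≁ Q

Reachable graph of P (3 states):
  m0 = rec X. (0 + 0)\{c} + (0 + 0 + (0 + 0)) + (c.0\{a,c} + c.X\{b,c}) → --c--▸ m1, --c--▸ m2
  m1 = (rec X. (0 + 0)\{c} + (0 + 0 + (0 + 0)) + (c.0\{a,c} + c.X\{b,c}))\{b,c} → ·
  m2 = 0\{a,c} → ·
Reachable graph of Q (4 states):
  n0 = rec X. (0 + 0)\{c} + (0 + 0 + (0 + 0)) + (a.0\{a,c} + c.X\{b,c}) → --a--▸ n1, --c--▸ n2
  n1 = 0\{a,c} → ·
  n2 = (rec X. (0 + 0)\{c} + (0 + 0 + (0 + 0)) + (a.0\{a,c} + c.X\{b,c}))\{b,c} → --a--▸ n3
  n3 = 0\{a,c}\{b,c} → ·
Partition-refinement fixed point:
  B0 = {m0}
  B1 = {m1, m2, n1, n3}
  B2 = {n0}
  B3 = {n2}
m0 ∈ B0, n0 ∈ B2 → different blocks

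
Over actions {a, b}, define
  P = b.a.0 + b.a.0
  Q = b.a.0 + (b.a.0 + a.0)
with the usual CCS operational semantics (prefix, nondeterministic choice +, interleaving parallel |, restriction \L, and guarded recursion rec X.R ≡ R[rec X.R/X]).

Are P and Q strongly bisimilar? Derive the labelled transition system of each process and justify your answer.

not bisimilar

LTS(P): 3 reachable states
  p0 = b.a.0 + b.a.0 :: ··b··> p1
  p1 = a.0 :: ··a··> p2
  p2 = 0 :: ·
LTS(Q): 3 reachable states
  q0 = b.a.0 + (b.a.0 + a.0) :: ··a··> q1, ··b··> q2
  q1 = 0 :: ·
  q2 = a.0 :: ··a··> q1
Coarsest stable partition (strong bisimilarity classes):
  B0 = {p0}
  B1 = {p1, q2}
  B2 = {p2, q1}
  B3 = {q0}
p0 ∈ B0, q0 ∈ B3 → different blocks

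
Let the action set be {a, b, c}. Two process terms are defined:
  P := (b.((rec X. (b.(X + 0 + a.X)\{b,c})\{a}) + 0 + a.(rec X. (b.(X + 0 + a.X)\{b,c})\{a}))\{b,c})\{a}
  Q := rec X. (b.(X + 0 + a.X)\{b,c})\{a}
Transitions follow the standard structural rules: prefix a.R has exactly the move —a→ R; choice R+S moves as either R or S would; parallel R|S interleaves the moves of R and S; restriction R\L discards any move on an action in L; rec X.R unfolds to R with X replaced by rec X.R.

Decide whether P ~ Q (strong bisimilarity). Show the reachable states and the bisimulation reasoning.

bisimilar

Reachable graph of P (2 states):
  u0 = (b.((rec X. (b.(X + 0 + a.X)\{b,c})\{a}) + 0 + a.(rec X. (b.(X + 0 + a.X)\{b,c})\{a}))\{b,c})\{a} → -b-> u1
  u1 = ((rec X. (b.(X + 0 + a.X)\{b,c})\{a}) + 0 + a.(rec X. (b.(X + 0 + a.X)\{b,c})\{a}))\{b,c}\{a} → ·
Reachable graph of Q (2 states):
  v0 = rec X. (b.(X + 0 + a.X)\{b,c})\{a} → -b-> v1
  v1 = ((rec X. (b.(X + 0 + a.X)\{b,c})\{a}) + 0 + a.(rec X. (b.(X + 0 + a.X)\{b,c})\{a}))\{b,c}\{a} → ·
Partition-refinement fixed point:
  B0 = {u0, v0}
  B1 = {u1, v1}
u0 ∈ B0, v0 ∈ B0 → same block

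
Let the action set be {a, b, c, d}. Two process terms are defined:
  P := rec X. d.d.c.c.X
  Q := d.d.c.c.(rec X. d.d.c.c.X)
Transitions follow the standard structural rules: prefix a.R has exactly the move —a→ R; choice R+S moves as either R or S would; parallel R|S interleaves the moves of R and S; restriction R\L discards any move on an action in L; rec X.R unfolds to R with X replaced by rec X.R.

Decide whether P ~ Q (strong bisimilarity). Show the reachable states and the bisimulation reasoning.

YES

LTS(P): 4 reachable states
  p0 = rec X. d.d.c.c.X :: —d→ p1
  p1 = d.c.c.(rec X. d.d.c.c.X) :: —d→ p2
  p2 = c.c.(rec X. d.d.c.c.X) :: —c→ p3
  p3 = c.(rec X. d.d.c.c.X) :: —c→ p0
LTS(Q): 5 reachable states
  q0 = d.d.c.c.(rec X. d.d.c.c.X) :: —d→ q1
  q1 = d.c.c.(rec X. d.d.c.c.X) :: —d→ q2
  q2 = c.c.(rec X. d.d.c.c.X) :: —c→ q3
  q3 = c.(rec X. d.d.c.c.X) :: —c→ q4
  q4 = rec X. d.d.c.c.X :: —d→ q1
Partition-refinement fixed point:
  B0 = {p0, q0, q4}
  B1 = {p1, q1}
  B2 = {p2, q2}
  B3 = {p3, q3}
p0 ∈ B0, q0 ∈ B0 → same block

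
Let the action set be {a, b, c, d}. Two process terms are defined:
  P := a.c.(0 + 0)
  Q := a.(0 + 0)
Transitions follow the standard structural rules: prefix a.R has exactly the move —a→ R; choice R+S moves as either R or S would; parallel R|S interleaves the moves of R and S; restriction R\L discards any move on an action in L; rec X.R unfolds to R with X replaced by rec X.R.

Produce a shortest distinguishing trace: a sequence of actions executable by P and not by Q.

ac

P's transition system — 3 states:
  s0 = a.c.(0 + 0) ⊢ ··a··> s1
  s1 = c.(0 + 0) ⊢ ··c··> s2
  s2 = 0 + 0 ⊢ deadlocked
Q's transition system — 2 states:
  t0 = a.(0 + 0) ⊢ ··a··> t1
  t1 = 0 + 0 ⊢ deadlocked
Run σ = ⟨ac⟩ on P: start {s0}
  [1] a ⇒ {s1}
  [2] c ⇒ {s2}
  P completes σ.
Run σ = ⟨ac⟩ on Q: start {t0}
  [1] a ⇒ {t1}
  [2] c ⇒ no successor for Q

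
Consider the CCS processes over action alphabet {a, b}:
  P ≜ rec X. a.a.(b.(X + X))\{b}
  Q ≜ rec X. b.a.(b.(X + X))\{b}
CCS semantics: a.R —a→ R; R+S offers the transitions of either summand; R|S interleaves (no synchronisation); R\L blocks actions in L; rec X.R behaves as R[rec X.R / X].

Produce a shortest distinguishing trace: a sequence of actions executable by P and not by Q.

a

LTS(P): 3 reachable states
  s0 = rec X. a.a.(b.(X + X))\{b} ⊢ -a-> s1
  s1 = a.(b.((rec X. a.a.(b.(X + X))\{b}) + (rec X. a.a.(b.(X + X))\{b})))\{b} ⊢ -a-> s2
  s2 = (b.((rec X. a.a.(b.(X + X))\{b}) + (rec X. a.a.(b.(X + X))\{b})))\{b} ⊢ ∅
LTS(Q): 3 reachable states
  t0 = rec X. b.a.(b.(X + X))\{b} ⊢ -b-> t1
  t1 = a.(b.((rec X. b.a.(b.(X + X))\{b}) + (rec X. b.a.(b.(X + X))\{b})))\{b} ⊢ -a-> t2
  t2 = (b.((rec X. b.a.(b.(X + X))\{b}) + (rec X. b.a.(b.(X + X))\{b})))\{b} ⊢ ∅
Executing a from P (initial set {s0}):
  [1] a ⇒ {s1}
  — P admits the full trace.
Executing a from Q (initial set {t0}):
  [1] a ⇒ no successor for Q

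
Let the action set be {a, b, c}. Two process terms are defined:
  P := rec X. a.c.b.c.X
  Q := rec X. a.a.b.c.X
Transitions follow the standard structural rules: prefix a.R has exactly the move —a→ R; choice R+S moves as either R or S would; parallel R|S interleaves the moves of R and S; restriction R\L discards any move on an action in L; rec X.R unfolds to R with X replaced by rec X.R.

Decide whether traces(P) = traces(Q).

traces(P) ≠ traces(Q) — witness ⟨ac⟩

P's transition system — 4 states:
  s0 = rec X. a.c.b.c.X ⊢ --a--▸ s1
  s1 = c.b.c.(rec X. a.c.b.c.X) ⊢ --c--▸ s2
  s2 = b.c.(rec X. a.c.b.c.X) ⊢ --b--▸ s3
  s3 = c.(rec X. a.c.b.c.X) ⊢ --c--▸ s0
Q's transition system — 4 states:
  t0 = rec X. a.a.b.c.X ⊢ --a--▸ t1
  t1 = a.b.c.(rec X. a.a.b.c.X) ⊢ --a--▸ t2
  t2 = b.c.(rec X. a.a.b.c.X) ⊢ --b--▸ t3
  t3 = c.(rec X. a.a.b.c.X) ⊢ --c--▸ t0
Run σ = ⟨ac⟩ on P: start {s0}
  step 1 (a): {s1}
  step 2 (c): {s2}
  ✓ P
Run σ = ⟨ac⟩ on Q: start {t0}
  step 1 (a): {t1}
  step 2 (c): no successor for Q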